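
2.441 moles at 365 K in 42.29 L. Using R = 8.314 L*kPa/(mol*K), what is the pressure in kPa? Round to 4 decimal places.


PV = nRT, solve for P = nRT / V.
nRT = 2.441 * 8.314 * 365 = 7407.483
P = 7407.483 / 42.29
P = 175.15921022 kPa, rounded to 4 dp:

175.1592 kPa


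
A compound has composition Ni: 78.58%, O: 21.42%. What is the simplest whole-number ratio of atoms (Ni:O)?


Assume 100 g of compound, divide each mass% by atomic mass to get moles, then normalize by the smallest to get a raw atom ratio.
Moles per 100 g: Ni: 78.58/58.693 = 1.3388, O: 21.42/15.999 = 1.3388
Raw ratio (divide by min = 1.3388): Ni: 1.0, O: 1.0
Multiply by 1 to clear fractions: Ni: 1.0 ~= 1, O: 1.0 ~= 1
Reduce by GCD to get the simplest whole-number ratio:

1:1


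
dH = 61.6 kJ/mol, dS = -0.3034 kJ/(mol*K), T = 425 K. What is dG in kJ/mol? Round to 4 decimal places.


Gibbs: dG = dH - T*dS (consistent units, dS already in kJ/(mol*K)).
T*dS = 425 * -0.3034 = -128.945
dG = 61.6 - (-128.945)
dG = 190.545 kJ/mol, rounded to 4 dp:

190.5450 kJ/mol


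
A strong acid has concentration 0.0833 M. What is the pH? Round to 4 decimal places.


A strong acid dissociates completely, so [H+] equals the given concentration.
pH = -log10([H+]) = -log10(0.0833)
pH = 1.079355, rounded to 4 dp:

1.0794


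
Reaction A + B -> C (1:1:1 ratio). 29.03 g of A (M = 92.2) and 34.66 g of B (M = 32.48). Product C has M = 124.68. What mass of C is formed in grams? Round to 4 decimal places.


Find moles of each reactant; the smaller value is the limiting reagent in a 1:1:1 reaction, so moles_C equals moles of the limiter.
n_A = mass_A / M_A = 29.03 / 92.2 = 0.314859 mol
n_B = mass_B / M_B = 34.66 / 32.48 = 1.067118 mol
Limiting reagent: A (smaller), n_limiting = 0.314859 mol
mass_C = n_limiting * M_C = 0.314859 * 124.68
mass_C = 39.25662012 g, rounded to 4 dp:

39.2566 g


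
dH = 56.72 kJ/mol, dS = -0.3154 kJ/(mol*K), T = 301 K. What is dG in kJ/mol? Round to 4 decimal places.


Gibbs: dG = dH - T*dS (consistent units, dS already in kJ/(mol*K)).
T*dS = 301 * -0.3154 = -94.9354
dG = 56.72 - (-94.9354)
dG = 151.6554 kJ/mol, rounded to 4 dp:

151.6554 kJ/mol


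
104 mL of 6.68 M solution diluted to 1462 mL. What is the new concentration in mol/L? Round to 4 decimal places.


Dilution: M1*V1 = M2*V2, solve for M2.
M2 = M1*V1 / V2
M2 = 6.68 * 104 / 1462
M2 = 694.72 / 1462
M2 = 0.47518468 mol/L, rounded to 4 dp:

0.4752 mol/L


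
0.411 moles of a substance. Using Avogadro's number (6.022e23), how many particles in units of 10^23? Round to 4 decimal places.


N = n * NA, then divide by 1e23 for the requested units.
N / 1e23 = n * 6.022
N / 1e23 = 0.411 * 6.022
N / 1e23 = 2.475042, rounded to 4 dp:

2.4750


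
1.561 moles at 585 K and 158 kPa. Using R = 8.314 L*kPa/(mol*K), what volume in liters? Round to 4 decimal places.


PV = nRT, solve for V = nRT / P.
nRT = 1.561 * 8.314 * 585 = 7592.2201
V = 7592.2201 / 158
V = 48.05202595 L, rounded to 4 dp:

48.0520 L


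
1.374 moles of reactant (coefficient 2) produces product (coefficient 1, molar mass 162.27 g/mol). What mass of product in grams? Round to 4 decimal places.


Use the coefficient ratio to convert reactant moles to product moles, then multiply by the product's molar mass.
moles_P = moles_R * (coeff_P / coeff_R) = 1.374 * (1/2) = 0.687
mass_P = moles_P * M_P = 0.687 * 162.27
mass_P = 111.47949 g, rounded to 4 dp:

111.4795 g


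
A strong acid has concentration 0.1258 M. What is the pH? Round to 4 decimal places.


A strong acid dissociates completely, so [H+] equals the given concentration.
pH = -log10([H+]) = -log10(0.1258)
pH = 0.90031936, rounded to 4 dp:

0.9003


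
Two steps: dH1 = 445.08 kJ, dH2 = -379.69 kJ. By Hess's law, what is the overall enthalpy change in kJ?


Hess's law: enthalpy is a state function, so add the step enthalpies.
dH_total = dH1 + dH2 = 445.08 + (-379.69)
dH_total = 65.39 kJ:

65.39 kJ


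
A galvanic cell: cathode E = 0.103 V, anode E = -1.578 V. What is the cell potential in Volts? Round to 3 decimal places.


Standard cell potential: E_cell = E_cathode - E_anode.
E_cell = 0.103 - (-1.578)
E_cell = 1.681 V, rounded to 3 dp:

1.681 V


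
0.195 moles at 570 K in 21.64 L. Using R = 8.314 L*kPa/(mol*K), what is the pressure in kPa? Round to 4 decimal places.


PV = nRT, solve for P = nRT / V.
nRT = 0.195 * 8.314 * 570 = 924.1011
P = 924.1011 / 21.64
P = 42.703378 kPa, rounded to 4 dp:

42.7034 kPa


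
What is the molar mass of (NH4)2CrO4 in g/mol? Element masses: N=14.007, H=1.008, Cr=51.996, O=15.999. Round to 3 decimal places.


M = sum(count * atomic_mass) over atoms.
M = 2*14.007 + 8*1.008 + 1*51.996 + 4*15.999
M = 28.014 + 8.064 + 51.996 + 63.996
M = 152.07 g/mol, rounded to 3 dp:

152.070 g/mol


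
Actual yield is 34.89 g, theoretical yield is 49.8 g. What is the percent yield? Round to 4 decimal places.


% yield = 100 * actual / theoretical
% yield = 100 * 34.89 / 49.8
% yield = 70.06024096 %, rounded to 4 dp:

70.0602 %


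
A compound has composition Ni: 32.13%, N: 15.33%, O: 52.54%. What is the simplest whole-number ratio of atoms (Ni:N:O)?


Assume 100 g of compound, divide each mass% by atomic mass to get moles, then normalize by the smallest to get a raw atom ratio.
Moles per 100 g: Ni: 32.13/58.693 = 0.5474, N: 15.33/14.007 = 1.0945, O: 52.54/15.999 = 3.284
Raw ratio (divide by min = 0.5474): Ni: 1.0, N: 1.999, O: 5.999
Multiply by 1 to clear fractions: Ni: 1.0 ~= 1, N: 1.999 ~= 2, O: 5.999 ~= 6
Reduce by GCD to get the simplest whole-number ratio:

1:2:6


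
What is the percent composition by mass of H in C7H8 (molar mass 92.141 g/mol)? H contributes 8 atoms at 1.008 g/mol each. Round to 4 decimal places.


pct = 100 * (n_elem * M_elem) / M_total
mass_contribution = 8 * 1.008 = 8.064 g/mol
pct = 100 * 8.064 / 92.141
pct = 8.7518043 %, rounded to 4 dp:

8.7518 %


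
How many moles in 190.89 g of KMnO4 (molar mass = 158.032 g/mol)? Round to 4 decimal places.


n = mass / M
n = 190.89 / 158.032
n = 1.20791991 mol, rounded to 4 dp:

1.2079 mol


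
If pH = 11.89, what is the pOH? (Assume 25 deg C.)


At 25 deg C, pH + pOH = 14.
pOH = 14 - pH = 14 - 11.89
pOH = 2.11:

2.11


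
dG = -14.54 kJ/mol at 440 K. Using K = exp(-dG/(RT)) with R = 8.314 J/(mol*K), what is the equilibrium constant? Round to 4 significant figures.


dG is in kJ/mol; multiply by 1000 to match R in J/(mol*K).
RT = 8.314 * 440 = 3658.16 J/mol
exponent = -dG*1000 / (RT) = -(-14.54*1000) / 3658.16 = 3.97467579
K = exp(3.97467579)
K = 53.232855, rounded to 4 significant figures:

53.23


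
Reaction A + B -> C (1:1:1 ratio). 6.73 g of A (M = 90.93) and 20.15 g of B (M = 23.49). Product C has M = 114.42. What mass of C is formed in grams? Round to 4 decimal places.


Find moles of each reactant; the smaller value is the limiting reagent in a 1:1:1 reaction, so moles_C equals moles of the limiter.
n_A = mass_A / M_A = 6.73 / 90.93 = 0.074013 mol
n_B = mass_B / M_B = 20.15 / 23.49 = 0.857812 mol
Limiting reagent: A (smaller), n_limiting = 0.074013 mol
mass_C = n_limiting * M_C = 0.074013 * 114.42
mass_C = 8.46856746 g, rounded to 4 dp:

8.4686 g


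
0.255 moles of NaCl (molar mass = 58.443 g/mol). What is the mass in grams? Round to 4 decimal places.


mass = n * M
mass = 0.255 * 58.443
mass = 14.902965 g, rounded to 4 dp:

14.9030 g


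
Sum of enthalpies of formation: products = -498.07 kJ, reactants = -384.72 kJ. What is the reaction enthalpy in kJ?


dH_rxn = sum(dH_f products) - sum(dH_f reactants)
dH_rxn = -498.07 - (-384.72)
dH_rxn = -113.35 kJ:

-113.35 kJ


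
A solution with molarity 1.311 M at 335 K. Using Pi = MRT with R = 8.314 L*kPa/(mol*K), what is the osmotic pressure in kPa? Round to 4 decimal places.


Osmotic pressure (van't Hoff): Pi = M*R*T.
RT = 8.314 * 335 = 2785.19
Pi = 1.311 * 2785.19
Pi = 3651.38409 kPa, rounded to 4 dp:

3651.3841 kPa


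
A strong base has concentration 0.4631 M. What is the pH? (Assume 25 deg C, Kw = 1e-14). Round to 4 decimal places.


A strong base dissociates completely, so [OH-] equals the given concentration.
pOH = -log10([OH-]) = -log10(0.4631) = 0.334325
pH = 14 - pOH = 14 - 0.334325
pH = 13.665675, rounded to 4 dp:

13.6657


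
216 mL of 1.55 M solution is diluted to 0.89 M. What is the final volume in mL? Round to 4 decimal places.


Dilution: M1*V1 = M2*V2, solve for V2.
V2 = M1*V1 / M2
V2 = 1.55 * 216 / 0.89
V2 = 334.8 / 0.89
V2 = 376.17977528 mL, rounded to 4 dp:

376.1798 mL


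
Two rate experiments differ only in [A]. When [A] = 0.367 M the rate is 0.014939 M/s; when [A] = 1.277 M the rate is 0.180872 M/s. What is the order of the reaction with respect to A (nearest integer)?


Rate is proportional to [A]^n, so rate2/rate1 = ([A]2/[A]1)^n. Take logs to solve for n.
rate2/rate1 = 0.180872 / 0.014939 = 12.1074
[A]2/[A]1 = 1.277 / 0.367 = 3.4796
n = ln(12.1074) / ln(3.4796) = 2.0
Nearest integer order:

2


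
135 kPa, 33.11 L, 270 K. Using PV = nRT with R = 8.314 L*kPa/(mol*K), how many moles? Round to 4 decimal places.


PV = nRT, solve for n = PV / (RT).
PV = 135 * 33.11 = 4469.85
RT = 8.314 * 270 = 2244.78
n = 4469.85 / 2244.78
n = 1.99121963 mol, rounded to 4 dp:

1.9912 mol


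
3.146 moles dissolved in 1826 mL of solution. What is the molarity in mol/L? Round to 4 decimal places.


Convert volume to liters: V_L = V_mL / 1000.
V_L = 1826 / 1000 = 1.826 L
M = n / V_L = 3.146 / 1.826
M = 1.72289157 mol/L, rounded to 4 dp:

1.7229 mol/L


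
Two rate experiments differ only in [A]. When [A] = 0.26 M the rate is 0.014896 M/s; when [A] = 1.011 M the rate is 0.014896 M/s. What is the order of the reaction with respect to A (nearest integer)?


Rate is proportional to [A]^n, so rate2/rate1 = ([A]2/[A]1)^n. Take logs to solve for n.
rate2/rate1 = 0.014896 / 0.014896 = 1.0
[A]2/[A]1 = 1.011 / 0.26 = 3.8885
n = ln(1.0) / ln(3.8885) = 0.0
Nearest integer order:

0


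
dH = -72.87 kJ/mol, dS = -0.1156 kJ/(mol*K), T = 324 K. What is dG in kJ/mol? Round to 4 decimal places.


Gibbs: dG = dH - T*dS (consistent units, dS already in kJ/(mol*K)).
T*dS = 324 * -0.1156 = -37.4544
dG = -72.87 - (-37.4544)
dG = -35.4156 kJ/mol, rounded to 4 dp:

-35.4156 kJ/mol


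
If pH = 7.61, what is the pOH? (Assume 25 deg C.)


At 25 deg C, pH + pOH = 14.
pOH = 14 - pH = 14 - 7.61
pOH = 6.39:

6.39


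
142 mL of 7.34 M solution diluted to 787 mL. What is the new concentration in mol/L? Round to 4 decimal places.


Dilution: M1*V1 = M2*V2, solve for M2.
M2 = M1*V1 / V2
M2 = 7.34 * 142 / 787
M2 = 1042.28 / 787
M2 = 1.32437103 mol/L, rounded to 4 dp:

1.3244 mol/L


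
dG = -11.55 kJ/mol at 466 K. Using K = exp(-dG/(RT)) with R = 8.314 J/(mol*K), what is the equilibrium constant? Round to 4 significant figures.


dG is in kJ/mol; multiply by 1000 to match R in J/(mol*K).
RT = 8.314 * 466 = 3874.324 J/mol
exponent = -dG*1000 / (RT) = -(-11.55*1000) / 3874.324 = 2.98116523
K = exp(2.98116523)
K = 19.710771, rounded to 4 significant figures:

19.71


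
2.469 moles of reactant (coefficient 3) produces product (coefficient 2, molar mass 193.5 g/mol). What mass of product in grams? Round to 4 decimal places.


Use the coefficient ratio to convert reactant moles to product moles, then multiply by the product's molar mass.
moles_P = moles_R * (coeff_P / coeff_R) = 2.469 * (2/3) = 1.646
mass_P = moles_P * M_P = 1.646 * 193.5
mass_P = 318.501 g, rounded to 4 dp:

318.5010 g


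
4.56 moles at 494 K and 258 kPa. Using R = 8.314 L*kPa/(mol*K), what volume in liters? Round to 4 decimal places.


PV = nRT, solve for V = nRT / P.
nRT = 4.56 * 8.314 * 494 = 18728.449
V = 18728.449 / 258
V = 72.5908876 L, rounded to 4 dp:

72.5909 L


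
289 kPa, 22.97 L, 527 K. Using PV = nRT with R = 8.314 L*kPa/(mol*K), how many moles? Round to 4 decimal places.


PV = nRT, solve for n = PV / (RT).
PV = 289 * 22.97 = 6638.33
RT = 8.314 * 527 = 4381.478
n = 6638.33 / 4381.478
n = 1.5150892 mol, rounded to 4 dp:

1.5151 mol


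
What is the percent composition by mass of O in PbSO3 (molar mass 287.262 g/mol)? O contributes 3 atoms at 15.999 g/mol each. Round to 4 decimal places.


pct = 100 * (n_elem * M_elem) / M_total
mass_contribution = 3 * 15.999 = 47.997 g/mol
pct = 100 * 47.997 / 287.262
pct = 16.70844038 %, rounded to 4 dp:

16.7084 %


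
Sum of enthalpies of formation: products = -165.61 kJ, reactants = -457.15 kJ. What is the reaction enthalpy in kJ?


dH_rxn = sum(dH_f products) - sum(dH_f reactants)
dH_rxn = -165.61 - (-457.15)
dH_rxn = 291.54 kJ:

291.54 kJ


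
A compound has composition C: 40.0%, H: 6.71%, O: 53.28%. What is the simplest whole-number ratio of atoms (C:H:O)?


Assume 100 g of compound, divide each mass% by atomic mass to get moles, then normalize by the smallest to get a raw atom ratio.
Moles per 100 g: C: 40.0/12.011 = 3.3303, H: 6.71/1.008 = 6.6567, O: 53.28/15.999 = 3.3302
Raw ratio (divide by min = 3.3302): C: 1.0, H: 1.999, O: 1.0
Multiply by 1 to clear fractions: C: 1.0 ~= 1, H: 1.999 ~= 2, O: 1.0 ~= 1
Reduce by GCD to get the simplest whole-number ratio:

1:2:1


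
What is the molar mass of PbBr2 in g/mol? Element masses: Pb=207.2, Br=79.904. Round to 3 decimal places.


M = sum(count * atomic_mass) over atoms.
M = 1*207.2 + 2*79.904
M = 207.2 + 159.808
M = 367.008 g/mol, rounded to 3 dp:

367.008 g/mol


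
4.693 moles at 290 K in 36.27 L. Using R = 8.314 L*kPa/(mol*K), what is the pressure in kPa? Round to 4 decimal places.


PV = nRT, solve for P = nRT / V.
nRT = 4.693 * 8.314 * 290 = 11315.1046
P = 11315.1046 / 36.27
P = 311.96869589 kPa, rounded to 4 dp:

311.9687 kPa


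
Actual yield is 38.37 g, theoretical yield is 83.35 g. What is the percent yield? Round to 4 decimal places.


% yield = 100 * actual / theoretical
% yield = 100 * 38.37 / 83.35
% yield = 46.03479304 %, rounded to 4 dp:

46.0348 %


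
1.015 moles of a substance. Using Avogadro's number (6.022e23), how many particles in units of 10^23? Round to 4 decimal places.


N = n * NA, then divide by 1e23 for the requested units.
N / 1e23 = n * 6.022
N / 1e23 = 1.015 * 6.022
N / 1e23 = 6.11233, rounded to 4 dp:

6.1123


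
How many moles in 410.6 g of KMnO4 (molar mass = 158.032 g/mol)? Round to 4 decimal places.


n = mass / M
n = 410.6 / 158.032
n = 2.59820796 mol, rounded to 4 dp:

2.5982 mol


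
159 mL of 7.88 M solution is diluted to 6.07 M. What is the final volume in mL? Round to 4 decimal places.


Dilution: M1*V1 = M2*V2, solve for V2.
V2 = M1*V1 / M2
V2 = 7.88 * 159 / 6.07
V2 = 1252.92 / 6.07
V2 = 206.41186161 mL, rounded to 4 dp:

206.4119 mL


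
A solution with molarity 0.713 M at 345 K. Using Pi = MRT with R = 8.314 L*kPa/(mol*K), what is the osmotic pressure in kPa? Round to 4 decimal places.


Osmotic pressure (van't Hoff): Pi = M*R*T.
RT = 8.314 * 345 = 2868.33
Pi = 0.713 * 2868.33
Pi = 2045.11929 kPa, rounded to 4 dp:

2045.1193 kPa


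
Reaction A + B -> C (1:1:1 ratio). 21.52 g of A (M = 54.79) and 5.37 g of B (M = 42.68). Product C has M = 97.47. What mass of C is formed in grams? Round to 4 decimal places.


Find moles of each reactant; the smaller value is the limiting reagent in a 1:1:1 reaction, so moles_C equals moles of the limiter.
n_A = mass_A / M_A = 21.52 / 54.79 = 0.392772 mol
n_B = mass_B / M_B = 5.37 / 42.68 = 0.12582 mol
Limiting reagent: B (smaller), n_limiting = 0.12582 mol
mass_C = n_limiting * M_C = 0.12582 * 97.47
mass_C = 12.2636754 g, rounded to 4 dp:

12.2637 g


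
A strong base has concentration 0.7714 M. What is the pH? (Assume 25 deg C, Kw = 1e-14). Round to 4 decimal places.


A strong base dissociates completely, so [OH-] equals the given concentration.
pOH = -log10([OH-]) = -log10(0.7714) = 0.11272
pH = 14 - pOH = 14 - 0.11272
pH = 13.88728, rounded to 4 dp:

13.8873


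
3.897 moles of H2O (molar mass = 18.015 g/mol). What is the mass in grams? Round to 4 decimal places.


mass = n * M
mass = 3.897 * 18.015
mass = 70.204455 g, rounded to 4 dp:

70.2045 g


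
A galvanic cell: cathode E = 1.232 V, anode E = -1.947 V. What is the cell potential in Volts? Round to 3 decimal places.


Standard cell potential: E_cell = E_cathode - E_anode.
E_cell = 1.232 - (-1.947)
E_cell = 3.179 V, rounded to 3 dp:

3.179 V


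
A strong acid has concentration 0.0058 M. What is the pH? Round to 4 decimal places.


A strong acid dissociates completely, so [H+] equals the given concentration.
pH = -log10([H+]) = -log10(0.0058)
pH = 2.23657201, rounded to 4 dp:

2.2366


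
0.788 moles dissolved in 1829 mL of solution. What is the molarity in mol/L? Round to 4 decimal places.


Convert volume to liters: V_L = V_mL / 1000.
V_L = 1829 / 1000 = 1.829 L
M = n / V_L = 0.788 / 1.829
M = 0.43083652 mol/L, rounded to 4 dp:

0.4308 mol/L


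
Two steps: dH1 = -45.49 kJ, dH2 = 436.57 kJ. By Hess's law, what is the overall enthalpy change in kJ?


Hess's law: enthalpy is a state function, so add the step enthalpies.
dH_total = dH1 + dH2 = -45.49 + (436.57)
dH_total = 391.08 kJ:

391.08 kJ


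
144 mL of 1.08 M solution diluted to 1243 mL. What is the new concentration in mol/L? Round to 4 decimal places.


Dilution: M1*V1 = M2*V2, solve for M2.
M2 = M1*V1 / V2
M2 = 1.08 * 144 / 1243
M2 = 155.52 / 1243
M2 = 0.12511665 mol/L, rounded to 4 dp:

0.1251 mol/L


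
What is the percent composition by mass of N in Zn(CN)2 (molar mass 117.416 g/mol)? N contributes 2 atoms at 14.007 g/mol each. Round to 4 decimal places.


pct = 100 * (n_elem * M_elem) / M_total
mass_contribution = 2 * 14.007 = 28.014 g/mol
pct = 100 * 28.014 / 117.416
pct = 23.8587586 %, rounded to 4 dp:

23.8588 %


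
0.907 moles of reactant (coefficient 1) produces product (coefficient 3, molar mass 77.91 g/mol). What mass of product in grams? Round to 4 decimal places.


Use the coefficient ratio to convert reactant moles to product moles, then multiply by the product's molar mass.
moles_P = moles_R * (coeff_P / coeff_R) = 0.907 * (3/1) = 2.721
mass_P = moles_P * M_P = 2.721 * 77.91
mass_P = 211.99311 g, rounded to 4 dp:

211.9931 g


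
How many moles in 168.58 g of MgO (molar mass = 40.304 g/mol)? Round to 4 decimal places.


n = mass / M
n = 168.58 / 40.304
n = 4.18271139 mol, rounded to 4 dp:

4.1827 mol


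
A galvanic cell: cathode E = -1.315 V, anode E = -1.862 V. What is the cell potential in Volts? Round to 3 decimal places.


Standard cell potential: E_cell = E_cathode - E_anode.
E_cell = -1.315 - (-1.862)
E_cell = 0.547 V, rounded to 3 dp:

0.547 V


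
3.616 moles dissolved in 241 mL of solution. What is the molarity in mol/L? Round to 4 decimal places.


Convert volume to liters: V_L = V_mL / 1000.
V_L = 241 / 1000 = 0.241 L
M = n / V_L = 3.616 / 0.241
M = 15.00414938 mol/L, rounded to 4 dp:

15.0041 mol/L


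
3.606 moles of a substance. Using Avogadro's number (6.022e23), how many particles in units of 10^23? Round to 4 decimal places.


N = n * NA, then divide by 1e23 for the requested units.
N / 1e23 = n * 6.022
N / 1e23 = 3.606 * 6.022
N / 1e23 = 21.715332, rounded to 4 dp:

21.7153


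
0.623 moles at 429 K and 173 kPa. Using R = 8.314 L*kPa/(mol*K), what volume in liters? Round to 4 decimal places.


PV = nRT, solve for V = nRT / P.
nRT = 0.623 * 8.314 * 429 = 2222.0578
V = 2222.0578 / 173
V = 12.84426474 L, rounded to 4 dp:

12.8443 L


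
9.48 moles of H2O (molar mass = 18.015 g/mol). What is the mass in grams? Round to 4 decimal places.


mass = n * M
mass = 9.48 * 18.015
mass = 170.7822 g, rounded to 4 dp:

170.7822 g


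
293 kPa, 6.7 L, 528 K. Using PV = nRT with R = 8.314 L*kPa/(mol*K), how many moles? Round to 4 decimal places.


PV = nRT, solve for n = PV / (RT).
PV = 293 * 6.7 = 1963.1
RT = 8.314 * 528 = 4389.792
n = 1963.1 / 4389.792
n = 0.44719659 mol, rounded to 4 dp:

0.4472 mol


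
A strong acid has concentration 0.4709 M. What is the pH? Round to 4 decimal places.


A strong acid dissociates completely, so [H+] equals the given concentration.
pH = -log10([H+]) = -log10(0.4709)
pH = 0.32707131, rounded to 4 dp:

0.3271


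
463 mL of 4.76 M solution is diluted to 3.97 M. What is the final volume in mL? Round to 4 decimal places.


Dilution: M1*V1 = M2*V2, solve for V2.
V2 = M1*V1 / M2
V2 = 4.76 * 463 / 3.97
V2 = 2203.88 / 3.97
V2 = 555.13350126 mL, rounded to 4 dp:

555.1335 mL


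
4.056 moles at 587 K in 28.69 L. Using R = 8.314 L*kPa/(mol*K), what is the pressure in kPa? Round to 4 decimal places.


PV = nRT, solve for P = nRT / V.
nRT = 4.056 * 8.314 * 587 = 19794.5698
P = 19794.5698 / 28.69
P = 689.94666434 kPa, rounded to 4 dp:

689.9467 kPa


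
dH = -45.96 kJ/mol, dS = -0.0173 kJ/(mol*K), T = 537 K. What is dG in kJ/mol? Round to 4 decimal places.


Gibbs: dG = dH - T*dS (consistent units, dS already in kJ/(mol*K)).
T*dS = 537 * -0.0173 = -9.2901
dG = -45.96 - (-9.2901)
dG = -36.6699 kJ/mol, rounded to 4 dp:

-36.6699 kJ/mol


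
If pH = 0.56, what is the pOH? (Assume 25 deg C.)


At 25 deg C, pH + pOH = 14.
pOH = 14 - pH = 14 - 0.56
pOH = 13.44:

13.44


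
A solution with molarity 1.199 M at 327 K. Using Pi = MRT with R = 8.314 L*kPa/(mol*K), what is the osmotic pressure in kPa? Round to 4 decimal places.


Osmotic pressure (van't Hoff): Pi = M*R*T.
RT = 8.314 * 327 = 2718.678
Pi = 1.199 * 2718.678
Pi = 3259.694922 kPa, rounded to 4 dp:

3259.6949 kPa


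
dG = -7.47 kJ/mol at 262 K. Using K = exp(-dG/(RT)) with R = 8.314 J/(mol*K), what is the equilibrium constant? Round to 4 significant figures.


dG is in kJ/mol; multiply by 1000 to match R in J/(mol*K).
RT = 8.314 * 262 = 2178.268 J/mol
exponent = -dG*1000 / (RT) = -(-7.47*1000) / 2178.268 = 3.42933009
K = exp(3.42933009)
K = 30.855965, rounded to 4 significant figures:

30.86


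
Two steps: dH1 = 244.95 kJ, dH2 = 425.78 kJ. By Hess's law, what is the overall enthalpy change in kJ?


Hess's law: enthalpy is a state function, so add the step enthalpies.
dH_total = dH1 + dH2 = 244.95 + (425.78)
dH_total = 670.73 kJ:

670.73 kJ


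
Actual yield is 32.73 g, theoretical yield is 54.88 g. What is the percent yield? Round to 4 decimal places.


% yield = 100 * actual / theoretical
% yield = 100 * 32.73 / 54.88
% yield = 59.63921283 %, rounded to 4 dp:

59.6392 %


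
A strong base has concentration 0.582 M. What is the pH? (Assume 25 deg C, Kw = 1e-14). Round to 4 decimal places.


A strong base dissociates completely, so [OH-] equals the given concentration.
pOH = -log10([OH-]) = -log10(0.582) = 0.235077
pH = 14 - pOH = 14 - 0.235077
pH = 13.764923, rounded to 4 dp:

13.7649


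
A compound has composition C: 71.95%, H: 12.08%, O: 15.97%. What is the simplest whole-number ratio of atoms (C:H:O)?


Assume 100 g of compound, divide each mass% by atomic mass to get moles, then normalize by the smallest to get a raw atom ratio.
Moles per 100 g: C: 71.95/12.011 = 5.9903, H: 12.08/1.008 = 11.9841, O: 15.97/15.999 = 0.9982
Raw ratio (divide by min = 0.9982): C: 6.001, H: 12.006, O: 1.0
Multiply by 1 to clear fractions: C: 6.001 ~= 6, H: 12.006 ~= 12, O: 1.0 ~= 1
Reduce by GCD to get the simplest whole-number ratio:

6:12:1


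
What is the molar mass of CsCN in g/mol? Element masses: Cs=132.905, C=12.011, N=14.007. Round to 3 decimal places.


M = sum(count * atomic_mass) over atoms.
M = 1*132.905 + 1*12.011 + 1*14.007
M = 132.905 + 12.011 + 14.007
M = 158.923 g/mol, rounded to 3 dp:

158.923 g/mol


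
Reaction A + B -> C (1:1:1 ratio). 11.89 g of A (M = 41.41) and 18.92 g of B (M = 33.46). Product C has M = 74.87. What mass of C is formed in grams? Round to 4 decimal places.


Find moles of each reactant; the smaller value is the limiting reagent in a 1:1:1 reaction, so moles_C equals moles of the limiter.
n_A = mass_A / M_A = 11.89 / 41.41 = 0.287129 mol
n_B = mass_B / M_B = 18.92 / 33.46 = 0.565451 mol
Limiting reagent: A (smaller), n_limiting = 0.287129 mol
mass_C = n_limiting * M_C = 0.287129 * 74.87
mass_C = 21.49734823 g, rounded to 4 dp:

21.4973 g


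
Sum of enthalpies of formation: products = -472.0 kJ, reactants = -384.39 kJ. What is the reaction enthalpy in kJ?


dH_rxn = sum(dH_f products) - sum(dH_f reactants)
dH_rxn = -472.0 - (-384.39)
dH_rxn = -87.61 kJ:

-87.61 kJ


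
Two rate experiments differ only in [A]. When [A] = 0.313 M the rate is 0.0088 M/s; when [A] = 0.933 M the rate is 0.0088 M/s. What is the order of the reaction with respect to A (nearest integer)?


Rate is proportional to [A]^n, so rate2/rate1 = ([A]2/[A]1)^n. Take logs to solve for n.
rate2/rate1 = 0.0088 / 0.0088 = 1.0
[A]2/[A]1 = 0.933 / 0.313 = 2.9808
n = ln(1.0) / ln(2.9808) = 0.0
Nearest integer order:

0


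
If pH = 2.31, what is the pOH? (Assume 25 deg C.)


At 25 deg C, pH + pOH = 14.
pOH = 14 - pH = 14 - 2.31
pOH = 11.69:

11.69


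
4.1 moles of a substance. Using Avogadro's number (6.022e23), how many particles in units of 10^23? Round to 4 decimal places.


N = n * NA, then divide by 1e23 for the requested units.
N / 1e23 = n * 6.022
N / 1e23 = 4.1 * 6.022
N / 1e23 = 24.6902, rounded to 4 dp:

24.6902


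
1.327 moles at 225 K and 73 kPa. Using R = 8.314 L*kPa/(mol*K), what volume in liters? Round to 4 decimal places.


PV = nRT, solve for V = nRT / P.
nRT = 1.327 * 8.314 * 225 = 2482.3525
V = 2482.3525 / 73
V = 34.00482877 L, rounded to 4 dp:

34.0048 L


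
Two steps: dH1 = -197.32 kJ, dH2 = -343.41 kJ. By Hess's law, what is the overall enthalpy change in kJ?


Hess's law: enthalpy is a state function, so add the step enthalpies.
dH_total = dH1 + dH2 = -197.32 + (-343.41)
dH_total = -540.73 kJ:

-540.73 kJ


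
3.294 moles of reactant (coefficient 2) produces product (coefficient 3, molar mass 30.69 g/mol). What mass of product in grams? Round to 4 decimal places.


Use the coefficient ratio to convert reactant moles to product moles, then multiply by the product's molar mass.
moles_P = moles_R * (coeff_P / coeff_R) = 3.294 * (3/2) = 4.941
mass_P = moles_P * M_P = 4.941 * 30.69
mass_P = 151.63929 g, rounded to 4 dp:

151.6393 g


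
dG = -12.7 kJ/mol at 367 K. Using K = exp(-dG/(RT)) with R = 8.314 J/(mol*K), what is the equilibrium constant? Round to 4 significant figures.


dG is in kJ/mol; multiply by 1000 to match R in J/(mol*K).
RT = 8.314 * 367 = 3051.238 J/mol
exponent = -dG*1000 / (RT) = -(-12.7*1000) / 3051.238 = 4.16224496
K = exp(4.16224496)
K = 64.215522, rounded to 4 significant figures:

64.22


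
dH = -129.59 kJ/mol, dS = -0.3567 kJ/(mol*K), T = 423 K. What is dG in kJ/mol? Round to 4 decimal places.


Gibbs: dG = dH - T*dS (consistent units, dS already in kJ/(mol*K)).
T*dS = 423 * -0.3567 = -150.8841
dG = -129.59 - (-150.8841)
dG = 21.2941 kJ/mol, rounded to 4 dp:

21.2941 kJ/mol


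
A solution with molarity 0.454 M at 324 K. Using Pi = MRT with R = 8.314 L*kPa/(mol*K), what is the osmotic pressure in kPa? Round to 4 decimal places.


Osmotic pressure (van't Hoff): Pi = M*R*T.
RT = 8.314 * 324 = 2693.736
Pi = 0.454 * 2693.736
Pi = 1222.956144 kPa, rounded to 4 dp:

1222.9561 kPa


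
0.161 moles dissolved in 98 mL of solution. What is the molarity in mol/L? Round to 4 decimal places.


Convert volume to liters: V_L = V_mL / 1000.
V_L = 98 / 1000 = 0.098 L
M = n / V_L = 0.161 / 0.098
M = 1.64285714 mol/L, rounded to 4 dp:

1.6429 mol/L


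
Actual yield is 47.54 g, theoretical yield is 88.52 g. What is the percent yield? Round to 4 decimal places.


% yield = 100 * actual / theoretical
% yield = 100 * 47.54 / 88.52
% yield = 53.70537732 %, rounded to 4 dp:

53.7054 %


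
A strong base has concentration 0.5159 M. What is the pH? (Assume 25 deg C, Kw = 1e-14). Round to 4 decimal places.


A strong base dissociates completely, so [OH-] equals the given concentration.
pOH = -log10([OH-]) = -log10(0.5159) = 0.287434
pH = 14 - pOH = 14 - 0.287434
pH = 13.712566, rounded to 4 dp:

13.7126


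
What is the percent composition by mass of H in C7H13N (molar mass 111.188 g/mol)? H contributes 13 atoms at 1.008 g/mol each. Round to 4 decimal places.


pct = 100 * (n_elem * M_elem) / M_total
mass_contribution = 13 * 1.008 = 13.104 g/mol
pct = 100 * 13.104 / 111.188
pct = 11.78544447 %, rounded to 4 dp:

11.7854 %


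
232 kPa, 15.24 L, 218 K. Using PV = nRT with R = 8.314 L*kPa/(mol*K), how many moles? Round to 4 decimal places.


PV = nRT, solve for n = PV / (RT).
PV = 232 * 15.24 = 3535.68
RT = 8.314 * 218 = 1812.452
n = 3535.68 / 1812.452
n = 1.95077166 mol, rounded to 4 dp:

1.9508 mol


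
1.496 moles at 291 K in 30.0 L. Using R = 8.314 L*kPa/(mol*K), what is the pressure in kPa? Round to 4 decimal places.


PV = nRT, solve for P = nRT / V.
nRT = 1.496 * 8.314 * 291 = 3619.3835
P = 3619.3835 / 30.0
P = 120.64611667 kPa, rounded to 4 dp:

120.6461 kPa


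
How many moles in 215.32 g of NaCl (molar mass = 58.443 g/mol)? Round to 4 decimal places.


n = mass / M
n = 215.32 / 58.443
n = 3.68427357 mol, rounded to 4 dp:

3.6843 mol


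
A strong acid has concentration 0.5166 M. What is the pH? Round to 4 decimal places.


A strong acid dissociates completely, so [H+] equals the given concentration.
pH = -log10([H+]) = -log10(0.5166)
pH = 0.2868456, rounded to 4 dp:

0.2868


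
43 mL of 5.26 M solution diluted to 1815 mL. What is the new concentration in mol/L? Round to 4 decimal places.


Dilution: M1*V1 = M2*V2, solve for M2.
M2 = M1*V1 / V2
M2 = 5.26 * 43 / 1815
M2 = 226.18 / 1815
M2 = 0.12461708 mol/L, rounded to 4 dp:

0.1246 mol/L


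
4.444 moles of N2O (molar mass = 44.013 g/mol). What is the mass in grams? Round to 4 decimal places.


mass = n * M
mass = 4.444 * 44.013
mass = 195.593772 g, rounded to 4 dp:

195.5938 g


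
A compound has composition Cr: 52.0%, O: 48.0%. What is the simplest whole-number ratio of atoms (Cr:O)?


Assume 100 g of compound, divide each mass% by atomic mass to get moles, then normalize by the smallest to get a raw atom ratio.
Moles per 100 g: Cr: 52.0/51.996 = 1.0001, O: 48.0/15.999 = 3.0002
Raw ratio (divide by min = 1.0001): Cr: 1.0, O: 3.0
Multiply by 1 to clear fractions: Cr: 1.0 ~= 1, O: 3.0 ~= 3
Reduce by GCD to get the simplest whole-number ratio:

1:3


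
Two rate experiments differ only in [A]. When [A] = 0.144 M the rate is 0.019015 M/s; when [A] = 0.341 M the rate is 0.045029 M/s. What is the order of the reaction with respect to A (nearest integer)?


Rate is proportional to [A]^n, so rate2/rate1 = ([A]2/[A]1)^n. Take logs to solve for n.
rate2/rate1 = 0.045029 / 0.019015 = 2.3681
[A]2/[A]1 = 0.341 / 0.144 = 2.3681
n = ln(2.3681) / ln(2.3681) = 1.0
Nearest integer order:

1


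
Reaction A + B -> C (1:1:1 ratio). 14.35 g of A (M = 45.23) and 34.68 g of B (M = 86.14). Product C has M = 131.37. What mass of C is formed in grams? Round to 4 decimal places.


Find moles of each reactant; the smaller value is the limiting reagent in a 1:1:1 reaction, so moles_C equals moles of the limiter.
n_A = mass_A / M_A = 14.35 / 45.23 = 0.317267 mol
n_B = mass_B / M_B = 34.68 / 86.14 = 0.4026 mol
Limiting reagent: A (smaller), n_limiting = 0.317267 mol
mass_C = n_limiting * M_C = 0.317267 * 131.37
mass_C = 41.67936579 g, rounded to 4 dp:

41.6794 g


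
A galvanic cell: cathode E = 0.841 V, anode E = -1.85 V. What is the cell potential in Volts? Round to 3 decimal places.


Standard cell potential: E_cell = E_cathode - E_anode.
E_cell = 0.841 - (-1.85)
E_cell = 2.691 V, rounded to 3 dp:

2.691 V


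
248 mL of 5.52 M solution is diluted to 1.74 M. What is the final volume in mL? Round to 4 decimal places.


Dilution: M1*V1 = M2*V2, solve for V2.
V2 = M1*V1 / M2
V2 = 5.52 * 248 / 1.74
V2 = 1368.96 / 1.74
V2 = 786.75862069 mL, rounded to 4 dp:

786.7586 mL


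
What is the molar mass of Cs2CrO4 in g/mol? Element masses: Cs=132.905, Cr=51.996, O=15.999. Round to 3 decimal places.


M = sum(count * atomic_mass) over atoms.
M = 2*132.905 + 1*51.996 + 4*15.999
M = 265.81 + 51.996 + 63.996
M = 381.802 g/mol, rounded to 3 dp:

381.802 g/mol


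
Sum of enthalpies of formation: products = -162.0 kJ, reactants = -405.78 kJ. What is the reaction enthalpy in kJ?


dH_rxn = sum(dH_f products) - sum(dH_f reactants)
dH_rxn = -162.0 - (-405.78)
dH_rxn = 243.78 kJ:

243.78 kJ


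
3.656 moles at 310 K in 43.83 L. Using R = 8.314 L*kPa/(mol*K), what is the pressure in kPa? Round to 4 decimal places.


PV = nRT, solve for P = nRT / V.
nRT = 3.656 * 8.314 * 310 = 9422.755
P = 9422.755 / 43.83
P = 214.98414328 kPa, rounded to 4 dp:

214.9841 kPa


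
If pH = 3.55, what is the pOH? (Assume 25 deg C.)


At 25 deg C, pH + pOH = 14.
pOH = 14 - pH = 14 - 3.55
pOH = 10.45:

10.45


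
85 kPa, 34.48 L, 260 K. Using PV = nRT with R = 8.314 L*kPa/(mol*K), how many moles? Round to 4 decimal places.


PV = nRT, solve for n = PV / (RT).
PV = 85 * 34.48 = 2930.8
RT = 8.314 * 260 = 2161.64
n = 2930.8 / 2161.64
n = 1.35582243 mol, rounded to 4 dp:

1.3558 mol


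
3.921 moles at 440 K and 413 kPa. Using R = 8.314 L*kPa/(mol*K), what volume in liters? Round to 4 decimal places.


PV = nRT, solve for V = nRT / P.
nRT = 3.921 * 8.314 * 440 = 14343.6454
V = 14343.6454 / 413
V = 34.73037627 L, rounded to 4 dp:

34.7304 L


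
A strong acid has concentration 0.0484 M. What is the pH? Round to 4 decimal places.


A strong acid dissociates completely, so [H+] equals the given concentration.
pH = -log10([H+]) = -log10(0.0484)
pH = 1.31515464, rounded to 4 dp:

1.3152


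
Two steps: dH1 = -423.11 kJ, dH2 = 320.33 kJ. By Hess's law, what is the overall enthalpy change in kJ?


Hess's law: enthalpy is a state function, so add the step enthalpies.
dH_total = dH1 + dH2 = -423.11 + (320.33)
dH_total = -102.78 kJ:

-102.78 kJ


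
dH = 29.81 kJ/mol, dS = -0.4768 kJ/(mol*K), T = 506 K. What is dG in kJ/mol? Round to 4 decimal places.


Gibbs: dG = dH - T*dS (consistent units, dS already in kJ/(mol*K)).
T*dS = 506 * -0.4768 = -241.2608
dG = 29.81 - (-241.2608)
dG = 271.0708 kJ/mol, rounded to 4 dp:

271.0708 kJ/mol


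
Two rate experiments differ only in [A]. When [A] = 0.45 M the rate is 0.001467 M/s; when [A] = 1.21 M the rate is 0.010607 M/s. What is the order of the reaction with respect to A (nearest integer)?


Rate is proportional to [A]^n, so rate2/rate1 = ([A]2/[A]1)^n. Take logs to solve for n.
rate2/rate1 = 0.010607 / 0.001467 = 7.2304
[A]2/[A]1 = 1.21 / 0.45 = 2.6889
n = ln(7.2304) / ln(2.6889) = 2.0
Nearest integer order:

2


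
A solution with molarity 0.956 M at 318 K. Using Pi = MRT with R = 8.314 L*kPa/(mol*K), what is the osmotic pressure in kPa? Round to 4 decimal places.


Osmotic pressure (van't Hoff): Pi = M*R*T.
RT = 8.314 * 318 = 2643.852
Pi = 0.956 * 2643.852
Pi = 2527.522512 kPa, rounded to 4 dp:

2527.5225 kPa


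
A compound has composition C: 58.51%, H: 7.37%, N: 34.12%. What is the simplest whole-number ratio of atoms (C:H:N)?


Assume 100 g of compound, divide each mass% by atomic mass to get moles, then normalize by the smallest to get a raw atom ratio.
Moles per 100 g: C: 58.51/12.011 = 4.8714, H: 7.37/1.008 = 7.3115, N: 34.12/14.007 = 2.4359
Raw ratio (divide by min = 2.4359): C: 2.0, H: 3.002, N: 1.0
Multiply by 1 to clear fractions: C: 2.0 ~= 2, H: 3.002 ~= 3, N: 1.0 ~= 1
Reduce by GCD to get the simplest whole-number ratio:

2:3:1


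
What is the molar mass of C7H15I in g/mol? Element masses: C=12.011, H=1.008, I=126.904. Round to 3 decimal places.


M = sum(count * atomic_mass) over atoms.
M = 7*12.011 + 15*1.008 + 1*126.904
M = 84.077 + 15.12 + 126.904
M = 226.101 g/mol, rounded to 3 dp:

226.101 g/mol


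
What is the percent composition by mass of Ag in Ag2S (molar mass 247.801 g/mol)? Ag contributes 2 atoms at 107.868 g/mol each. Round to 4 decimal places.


pct = 100 * (n_elem * M_elem) / M_total
mass_contribution = 2 * 107.868 = 215.736 g/mol
pct = 100 * 215.736 / 247.801
pct = 87.06018136 %, rounded to 4 dp:

87.0602 %


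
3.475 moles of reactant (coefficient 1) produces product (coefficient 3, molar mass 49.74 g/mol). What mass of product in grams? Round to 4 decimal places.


Use the coefficient ratio to convert reactant moles to product moles, then multiply by the product's molar mass.
moles_P = moles_R * (coeff_P / coeff_R) = 3.475 * (3/1) = 10.425
mass_P = moles_P * M_P = 10.425 * 49.74
mass_P = 518.5395 g, rounded to 4 dp:

518.5395 g


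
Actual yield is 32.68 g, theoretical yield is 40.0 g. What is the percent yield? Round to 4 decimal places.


% yield = 100 * actual / theoretical
% yield = 100 * 32.68 / 40.0
% yield = 81.7 %, rounded to 4 dp:

81.7000 %


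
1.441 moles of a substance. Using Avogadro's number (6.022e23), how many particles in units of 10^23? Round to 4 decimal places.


N = n * NA, then divide by 1e23 for the requested units.
N / 1e23 = n * 6.022
N / 1e23 = 1.441 * 6.022
N / 1e23 = 8.677702, rounded to 4 dp:

8.6777


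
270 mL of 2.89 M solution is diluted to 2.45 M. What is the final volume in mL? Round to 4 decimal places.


Dilution: M1*V1 = M2*V2, solve for V2.
V2 = M1*V1 / M2
V2 = 2.89 * 270 / 2.45
V2 = 780.3 / 2.45
V2 = 318.48979592 mL, rounded to 4 dp:

318.4898 mL


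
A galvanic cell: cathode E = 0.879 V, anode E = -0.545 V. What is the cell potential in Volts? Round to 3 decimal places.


Standard cell potential: E_cell = E_cathode - E_anode.
E_cell = 0.879 - (-0.545)
E_cell = 1.424 V, rounded to 3 dp:

1.424 V


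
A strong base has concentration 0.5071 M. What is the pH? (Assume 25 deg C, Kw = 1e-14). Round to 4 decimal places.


A strong base dissociates completely, so [OH-] equals the given concentration.
pOH = -log10([OH-]) = -log10(0.5071) = 0.294906
pH = 14 - pOH = 14 - 0.294906
pH = 13.705094, rounded to 4 dp:

13.7051


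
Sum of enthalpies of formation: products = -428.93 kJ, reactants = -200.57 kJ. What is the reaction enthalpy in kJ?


dH_rxn = sum(dH_f products) - sum(dH_f reactants)
dH_rxn = -428.93 - (-200.57)
dH_rxn = -228.36 kJ:

-228.36 kJ


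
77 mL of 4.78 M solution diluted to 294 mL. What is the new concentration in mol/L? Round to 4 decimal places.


Dilution: M1*V1 = M2*V2, solve for M2.
M2 = M1*V1 / V2
M2 = 4.78 * 77 / 294
M2 = 368.06 / 294
M2 = 1.25190476 mol/L, rounded to 4 dp:

1.2519 mol/L


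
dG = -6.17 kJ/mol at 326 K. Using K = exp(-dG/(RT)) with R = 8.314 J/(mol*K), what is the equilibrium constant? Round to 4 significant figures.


dG is in kJ/mol; multiply by 1000 to match R in J/(mol*K).
RT = 8.314 * 326 = 2710.364 J/mol
exponent = -dG*1000 / (RT) = -(-6.17*1000) / 2710.364 = 2.276447
K = exp(2.276447)
K = 9.7420055, rounded to 4 significant figures:

9.742


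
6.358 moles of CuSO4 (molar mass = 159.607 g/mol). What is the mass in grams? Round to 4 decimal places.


mass = n * M
mass = 6.358 * 159.607
mass = 1014.781306 g, rounded to 4 dp:

1014.7813 g


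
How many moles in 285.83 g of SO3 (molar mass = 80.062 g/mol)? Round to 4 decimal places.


n = mass / M
n = 285.83 / 80.062
n = 3.57010817 mol, rounded to 4 dp:

3.5701 mol


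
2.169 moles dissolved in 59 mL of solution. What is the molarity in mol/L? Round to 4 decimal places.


Convert volume to liters: V_L = V_mL / 1000.
V_L = 59 / 1000 = 0.059 L
M = n / V_L = 2.169 / 0.059
M = 36.76271186 mol/L, rounded to 4 dp:

36.7627 mol/L


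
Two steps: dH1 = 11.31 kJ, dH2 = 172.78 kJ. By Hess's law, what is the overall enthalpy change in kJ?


Hess's law: enthalpy is a state function, so add the step enthalpies.
dH_total = dH1 + dH2 = 11.31 + (172.78)
dH_total = 184.09 kJ:

184.09 kJ


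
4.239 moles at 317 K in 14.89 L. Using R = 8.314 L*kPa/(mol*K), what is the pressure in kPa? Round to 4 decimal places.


PV = nRT, solve for P = nRT / V.
nRT = 4.239 * 8.314 * 317 = 11172.0456
P = 11172.0456 / 14.89
P = 750.30527871 kPa, rounded to 4 dp:

750.3053 kPa
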